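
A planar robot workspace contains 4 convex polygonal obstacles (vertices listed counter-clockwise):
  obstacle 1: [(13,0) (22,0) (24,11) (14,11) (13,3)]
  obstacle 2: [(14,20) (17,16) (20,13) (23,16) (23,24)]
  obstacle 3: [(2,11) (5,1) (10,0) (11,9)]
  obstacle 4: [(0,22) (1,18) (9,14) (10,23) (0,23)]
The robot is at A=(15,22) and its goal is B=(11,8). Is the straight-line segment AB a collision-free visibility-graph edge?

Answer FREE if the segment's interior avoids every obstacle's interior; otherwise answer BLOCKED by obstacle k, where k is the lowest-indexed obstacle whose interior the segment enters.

Obstacle 1 [(13,0) (22,0) (24,11) (14,11) (13,3)]:
  edge (13,0)–(22,0): clear
  edge (22,0)–(24,11): clear
  edge (24,11)–(14,11): clear
  edge (14,11)–(13,3): clear
  edge (13,3)–(13,0): clear
  midpoint (13,15) outside
  → clear
Obstacle 2 [(14,20) (17,16) (20,13) (23,16) (23,24)]:
  edge (14,20)–(17,16): crosses AB
  edge (17,16)–(20,13): clear
  edge (20,13)–(23,16): clear
  edge (23,16)–(23,24): clear
  edge (23,24)–(14,20): crosses AB
  → BLOCKED
Obstacle 3 [(2,11) (5,1) (10,0) (11,9)]:
  edge (2,11)–(5,1): clear
  edge (5,1)–(10,0): clear
  edge (10,0)–(11,9): clear
  edge (11,9)–(2,11): clear
  midpoint (13,15) outside
  → clear
Obstacle 4 [(0,22) (1,18) (9,14) (10,23) (0,23)]:
  edge (0,22)–(1,18): clear
  edge (1,18)–(9,14): clear
  edge (9,14)–(10,23): clear
  edge (10,23)–(0,23): clear
  edge (0,23)–(0,22): clear
  midpoint (13,15) outside
  → clear

BLOCKED by obstacle 2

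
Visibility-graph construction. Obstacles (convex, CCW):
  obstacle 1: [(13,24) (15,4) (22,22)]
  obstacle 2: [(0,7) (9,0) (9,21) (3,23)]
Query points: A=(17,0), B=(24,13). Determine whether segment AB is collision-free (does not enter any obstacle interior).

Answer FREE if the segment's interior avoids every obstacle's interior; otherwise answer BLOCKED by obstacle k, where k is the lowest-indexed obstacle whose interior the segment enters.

Obstacle 1 [(13,24) (15,4) (22,22)]:
  edge (13,24)–(15,4): clear
  edge (15,4)–(22,22): clear
  edge (22,22)–(13,24): clear
  midpoint (41/2,13/2) outside
  → clear
Obstacle 2 [(0,7) (9,0) (9,21) (3,23)]:
  edge (0,7)–(9,0): clear
  edge (9,0)–(9,21): clear
  edge (9,21)–(3,23): clear
  edge (3,23)–(0,7): clear
  midpoint (41/2,13/2) outside
  → clear

FREE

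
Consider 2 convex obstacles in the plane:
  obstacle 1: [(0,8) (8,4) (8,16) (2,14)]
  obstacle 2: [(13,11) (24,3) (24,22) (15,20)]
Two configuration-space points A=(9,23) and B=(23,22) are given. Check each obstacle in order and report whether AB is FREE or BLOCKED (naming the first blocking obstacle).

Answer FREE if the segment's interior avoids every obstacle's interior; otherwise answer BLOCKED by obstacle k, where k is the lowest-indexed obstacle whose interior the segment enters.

FREE

Obstacle 1 [(0,8) (8,4) (8,16) (2,14)]:
  edge (0,8)–(8,4): clear
  edge (8,4)–(8,16): clear
  edge (8,16)–(2,14): clear
  edge (2,14)–(0,8): clear
  midpoint (16,45/2) outside
  → clear
Obstacle 2 [(13,11) (24,3) (24,22) (15,20)]:
  edge (13,11)–(24,3): clear
  edge (24,3)–(24,22): clear
  edge (24,22)–(15,20): clear
  edge (15,20)–(13,11): clear
  midpoint (16,45/2) outside
  → clear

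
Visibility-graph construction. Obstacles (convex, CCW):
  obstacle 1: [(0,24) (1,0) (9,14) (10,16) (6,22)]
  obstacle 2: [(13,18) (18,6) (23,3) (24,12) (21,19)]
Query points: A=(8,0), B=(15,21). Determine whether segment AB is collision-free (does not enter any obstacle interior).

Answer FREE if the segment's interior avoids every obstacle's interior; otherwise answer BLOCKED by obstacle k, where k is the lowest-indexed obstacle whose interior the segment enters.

Obstacle 1 [(0,24) (1,0) (9,14) (10,16) (6,22)]:
  edge (0,24)–(1,0): clear
  edge (1,0)–(9,14): clear
  edge (9,14)–(10,16): clear
  edge (10,16)–(6,22): clear
  edge (6,22)–(0,24): clear
  midpoint (23/2,21/2) outside
  → clear
Obstacle 2 [(13,18) (18,6) (23,3) (24,12) (21,19)]:
  edge (13,18)–(18,6): crosses AB
  edge (18,6)–(23,3): clear
  edge (23,3)–(24,12): clear
  edge (24,12)–(21,19): clear
  edge (21,19)–(13,18): crosses AB
  → BLOCKED

BLOCKED by obstacle 2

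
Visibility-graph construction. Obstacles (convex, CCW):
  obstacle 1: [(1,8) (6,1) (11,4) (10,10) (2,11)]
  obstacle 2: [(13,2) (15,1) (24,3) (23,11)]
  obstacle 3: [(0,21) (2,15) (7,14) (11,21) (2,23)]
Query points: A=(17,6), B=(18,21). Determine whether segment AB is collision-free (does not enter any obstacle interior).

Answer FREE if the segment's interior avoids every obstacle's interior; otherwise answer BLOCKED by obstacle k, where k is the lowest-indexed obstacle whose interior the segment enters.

FREE

Obstacle 1 [(1,8) (6,1) (11,4) (10,10) (2,11)]:
  edge (1,8)–(6,1): clear
  edge (6,1)–(11,4): clear
  edge (11,4)–(10,10): clear
  edge (10,10)–(2,11): clear
  edge (2,11)–(1,8): clear
  midpoint (35/2,27/2) outside
  → clear
Obstacle 2 [(13,2) (15,1) (24,3) (23,11)]:
  edge (13,2)–(15,1): clear
  edge (15,1)–(24,3): clear
  edge (24,3)–(23,11): clear
  edge (23,11)–(13,2): clear
  midpoint (35/2,27/2) outside
  → clear
Obstacle 3 [(0,21) (2,15) (7,14) (11,21) (2,23)]:
  edge (0,21)–(2,15): clear
  edge (2,15)–(7,14): clear
  edge (7,14)–(11,21): clear
  edge (11,21)–(2,23): clear
  edge (2,23)–(0,21): clear
  midpoint (35/2,27/2) outside
  → clear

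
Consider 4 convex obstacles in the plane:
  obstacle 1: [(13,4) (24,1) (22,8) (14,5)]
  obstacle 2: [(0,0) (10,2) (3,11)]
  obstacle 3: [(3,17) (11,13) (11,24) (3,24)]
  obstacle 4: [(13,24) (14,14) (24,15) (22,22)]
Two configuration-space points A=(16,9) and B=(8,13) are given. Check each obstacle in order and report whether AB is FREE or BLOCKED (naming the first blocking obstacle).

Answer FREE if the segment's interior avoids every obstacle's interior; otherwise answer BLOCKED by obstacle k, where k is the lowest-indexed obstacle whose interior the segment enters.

Obstacle 1 [(13,4) (24,1) (22,8) (14,5)]:
  edge (13,4)–(24,1): clear
  edge (24,1)–(22,8): clear
  edge (22,8)–(14,5): clear
  edge (14,5)–(13,4): clear
  midpoint (12,11) outside
  → clear
Obstacle 2 [(0,0) (10,2) (3,11)]:
  edge (0,0)–(10,2): clear
  edge (10,2)–(3,11): clear
  edge (3,11)–(0,0): clear
  midpoint (12,11) outside
  → clear
Obstacle 3 [(3,17) (11,13) (11,24) (3,24)]:
  edge (3,17)–(11,13): clear
  edge (11,13)–(11,24): clear
  edge (11,24)–(3,24): clear
  edge (3,24)–(3,17): clear
  midpoint (12,11) outside
  → clear
Obstacle 4 [(13,24) (14,14) (24,15) (22,22)]:
  edge (13,24)–(14,14): clear
  edge (14,14)–(24,15): clear
  edge (24,15)–(22,22): clear
  edge (22,22)–(13,24): clear
  midpoint (12,11) outside
  → clear

FREE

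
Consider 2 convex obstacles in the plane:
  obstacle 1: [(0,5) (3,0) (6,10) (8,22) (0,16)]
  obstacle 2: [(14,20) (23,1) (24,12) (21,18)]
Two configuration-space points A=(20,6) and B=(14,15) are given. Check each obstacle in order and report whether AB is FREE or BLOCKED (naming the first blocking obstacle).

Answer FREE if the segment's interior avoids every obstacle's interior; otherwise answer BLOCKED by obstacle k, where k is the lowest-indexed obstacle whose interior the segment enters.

FREE

Obstacle 1 [(0,5) (3,0) (6,10) (8,22) (0,16)]:
  edge (0,5)–(3,0): clear
  edge (3,0)–(6,10): clear
  edge (6,10)–(8,22): clear
  edge (8,22)–(0,16): clear
  edge (0,16)–(0,5): clear
  midpoint (17,21/2) outside
  → clear
Obstacle 2 [(14,20) (23,1) (24,12) (21,18)]:
  edge (14,20)–(23,1): clear
  edge (23,1)–(24,12): clear
  edge (24,12)–(21,18): clear
  edge (21,18)–(14,20): clear
  midpoint (17,21/2) outside
  → clear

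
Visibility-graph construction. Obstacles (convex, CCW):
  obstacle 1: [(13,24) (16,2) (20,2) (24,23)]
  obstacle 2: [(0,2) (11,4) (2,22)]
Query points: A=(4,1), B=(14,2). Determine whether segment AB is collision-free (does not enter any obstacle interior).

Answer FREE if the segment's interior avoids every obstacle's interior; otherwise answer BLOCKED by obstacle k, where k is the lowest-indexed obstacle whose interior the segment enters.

FREE

Obstacle 1 [(13,24) (16,2) (20,2) (24,23)]:
  edge (13,24)–(16,2): clear
  edge (16,2)–(20,2): clear
  edge (20,2)–(24,23): clear
  edge (24,23)–(13,24): clear
  midpoint (9,3/2) outside
  → clear
Obstacle 2 [(0,2) (11,4) (2,22)]:
  edge (0,2)–(11,4): clear
  edge (11,4)–(2,22): clear
  edge (2,22)–(0,2): clear
  midpoint (9,3/2) outside
  → clear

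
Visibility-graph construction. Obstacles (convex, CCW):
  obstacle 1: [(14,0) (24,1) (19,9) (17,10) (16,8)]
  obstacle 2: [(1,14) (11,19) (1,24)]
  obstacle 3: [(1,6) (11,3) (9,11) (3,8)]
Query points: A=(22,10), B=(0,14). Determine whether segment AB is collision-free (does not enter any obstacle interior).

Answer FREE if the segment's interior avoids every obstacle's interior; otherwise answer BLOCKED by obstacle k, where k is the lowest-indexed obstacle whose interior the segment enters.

Obstacle 1 [(14,0) (24,1) (19,9) (17,10) (16,8)]:
  edge (14,0)–(24,1): clear
  edge (24,1)–(19,9): clear
  edge (19,9)–(17,10): clear
  edge (17,10)–(16,8): clear
  edge (16,8)–(14,0): clear
  midpoint (11,12) outside
  → clear
Obstacle 2 [(1,14) (11,19) (1,24)]:
  edge (1,14)–(11,19): clear
  edge (11,19)–(1,24): clear
  edge (1,24)–(1,14): clear
  midpoint (11,12) outside
  → clear
Obstacle 3 [(1,6) (11,3) (9,11) (3,8)]:
  edge (1,6)–(11,3): clear
  edge (11,3)–(9,11): clear
  edge (9,11)–(3,8): clear
  edge (3,8)–(1,6): clear
  midpoint (11,12) outside
  → clear

FREE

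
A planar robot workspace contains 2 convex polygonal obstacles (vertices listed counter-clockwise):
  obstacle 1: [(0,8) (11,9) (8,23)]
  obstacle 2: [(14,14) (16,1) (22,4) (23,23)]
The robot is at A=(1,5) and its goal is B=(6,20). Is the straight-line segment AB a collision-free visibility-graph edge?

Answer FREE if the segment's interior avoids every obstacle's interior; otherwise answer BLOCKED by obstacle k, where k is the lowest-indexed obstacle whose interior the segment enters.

BLOCKED by obstacle 1

Obstacle 1 [(0,8) (11,9) (8,23)]:
  edge (0,8)–(11,9): crosses AB
  edge (11,9)–(8,23): clear
  edge (8,23)–(0,8): crosses AB
  → BLOCKED
Obstacle 2 [(14,14) (16,1) (22,4) (23,23)]:
  edge (14,14)–(16,1): clear
  edge (16,1)–(22,4): clear
  edge (22,4)–(23,23): clear
  edge (23,23)–(14,14): clear
  midpoint (7/2,25/2) outside
  → clear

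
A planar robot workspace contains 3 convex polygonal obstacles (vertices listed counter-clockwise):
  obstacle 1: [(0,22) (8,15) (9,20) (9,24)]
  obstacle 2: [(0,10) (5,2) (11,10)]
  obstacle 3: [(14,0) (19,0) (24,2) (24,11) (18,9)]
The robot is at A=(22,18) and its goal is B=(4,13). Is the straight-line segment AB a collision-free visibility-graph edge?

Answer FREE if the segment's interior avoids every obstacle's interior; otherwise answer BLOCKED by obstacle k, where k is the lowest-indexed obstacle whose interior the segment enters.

Obstacle 1 [(0,22) (8,15) (9,20) (9,24)]:
  edge (0,22)–(8,15): clear
  edge (8,15)–(9,20): clear
  edge (9,20)–(9,24): clear
  edge (9,24)–(0,22): clear
  midpoint (13,31/2) outside
  → clear
Obstacle 2 [(0,10) (5,2) (11,10)]:
  edge (0,10)–(5,2): clear
  edge (5,2)–(11,10): clear
  edge (11,10)–(0,10): clear
  midpoint (13,31/2) outside
  → clear
Obstacle 3 [(14,0) (19,0) (24,2) (24,11) (18,9)]:
  edge (14,0)–(19,0): clear
  edge (19,0)–(24,2): clear
  edge (24,2)–(24,11): clear
  edge (24,11)–(18,9): clear
  edge (18,9)–(14,0): clear
  midpoint (13,31/2) outside
  → clear

FREE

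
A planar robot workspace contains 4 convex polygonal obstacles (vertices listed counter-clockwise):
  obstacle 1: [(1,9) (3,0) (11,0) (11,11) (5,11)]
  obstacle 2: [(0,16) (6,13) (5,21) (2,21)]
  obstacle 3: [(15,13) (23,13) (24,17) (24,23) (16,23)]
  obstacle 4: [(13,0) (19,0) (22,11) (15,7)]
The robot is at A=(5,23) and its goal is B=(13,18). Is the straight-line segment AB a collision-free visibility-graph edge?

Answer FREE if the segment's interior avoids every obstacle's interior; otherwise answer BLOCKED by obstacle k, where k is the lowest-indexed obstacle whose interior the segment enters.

FREE

Obstacle 1 [(1,9) (3,0) (11,0) (11,11) (5,11)]:
  edge (1,9)–(3,0): clear
  edge (3,0)–(11,0): clear
  edge (11,0)–(11,11): clear
  edge (11,11)–(5,11): clear
  edge (5,11)–(1,9): clear
  midpoint (9,41/2) outside
  → clear
Obstacle 2 [(0,16) (6,13) (5,21) (2,21)]:
  edge (0,16)–(6,13): clear
  edge (6,13)–(5,21): clear
  edge (5,21)–(2,21): clear
  edge (2,21)–(0,16): clear
  midpoint (9,41/2) outside
  → clear
Obstacle 3 [(15,13) (23,13) (24,17) (24,23) (16,23)]:
  edge (15,13)–(23,13): clear
  edge (23,13)–(24,17): clear
  edge (24,17)–(24,23): clear
  edge (24,23)–(16,23): clear
  edge (16,23)–(15,13): clear
  midpoint (9,41/2) outside
  → clear
Obstacle 4 [(13,0) (19,0) (22,11) (15,7)]:
  edge (13,0)–(19,0): clear
  edge (19,0)–(22,11): clear
  edge (22,11)–(15,7): clear
  edge (15,7)–(13,0): clear
  midpoint (9,41/2) outside
  → clear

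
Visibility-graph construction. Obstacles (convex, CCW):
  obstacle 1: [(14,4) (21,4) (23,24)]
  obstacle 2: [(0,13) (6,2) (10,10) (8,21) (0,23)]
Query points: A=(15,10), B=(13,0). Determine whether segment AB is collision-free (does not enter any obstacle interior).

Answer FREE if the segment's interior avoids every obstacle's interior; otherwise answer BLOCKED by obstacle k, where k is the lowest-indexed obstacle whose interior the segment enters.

Obstacle 1 [(14,4) (21,4) (23,24)]:
  edge (14,4)–(21,4): clear
  edge (21,4)–(23,24): clear
  edge (23,24)–(14,4): clear
  midpoint (14,5) outside
  → clear
Obstacle 2 [(0,13) (6,2) (10,10) (8,21) (0,23)]:
  edge (0,13)–(6,2): clear
  edge (6,2)–(10,10): clear
  edge (10,10)–(8,21): clear
  edge (8,21)–(0,23): clear
  edge (0,23)–(0,13): clear
  midpoint (14,5) outside
  → clear

FREE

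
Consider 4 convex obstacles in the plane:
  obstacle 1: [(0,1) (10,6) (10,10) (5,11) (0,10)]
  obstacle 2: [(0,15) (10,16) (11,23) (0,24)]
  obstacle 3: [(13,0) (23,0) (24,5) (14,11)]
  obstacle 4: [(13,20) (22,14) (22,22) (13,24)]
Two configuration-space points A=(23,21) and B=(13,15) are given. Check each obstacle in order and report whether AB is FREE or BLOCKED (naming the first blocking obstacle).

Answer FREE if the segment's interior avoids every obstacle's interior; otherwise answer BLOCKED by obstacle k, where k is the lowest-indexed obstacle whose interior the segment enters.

BLOCKED by obstacle 4

Obstacle 1 [(0,1) (10,6) (10,10) (5,11) (0,10)]:
  edge (0,1)–(10,6): clear
  edge (10,6)–(10,10): clear
  edge (10,10)–(5,11): clear
  edge (5,11)–(0,10): clear
  edge (0,10)–(0,1): clear
  midpoint (18,18) outside
  → clear
Obstacle 2 [(0,15) (10,16) (11,23) (0,24)]:
  edge (0,15)–(10,16): clear
  edge (10,16)–(11,23): clear
  edge (11,23)–(0,24): clear
  edge (0,24)–(0,15): clear
  midpoint (18,18) outside
  → clear
Obstacle 3 [(13,0) (23,0) (24,5) (14,11)]:
  edge (13,0)–(23,0): clear
  edge (23,0)–(24,5): clear
  edge (24,5)–(14,11): clear
  edge (14,11)–(13,0): clear
  midpoint (18,18) outside
  → clear
Obstacle 4 [(13,20) (22,14) (22,22) (13,24)]:
  edge (13,20)–(22,14): crosses AB
  edge (22,14)–(22,22): crosses AB
  edge (22,22)–(13,24): clear
  edge (13,24)–(13,20): clear
  → BLOCKED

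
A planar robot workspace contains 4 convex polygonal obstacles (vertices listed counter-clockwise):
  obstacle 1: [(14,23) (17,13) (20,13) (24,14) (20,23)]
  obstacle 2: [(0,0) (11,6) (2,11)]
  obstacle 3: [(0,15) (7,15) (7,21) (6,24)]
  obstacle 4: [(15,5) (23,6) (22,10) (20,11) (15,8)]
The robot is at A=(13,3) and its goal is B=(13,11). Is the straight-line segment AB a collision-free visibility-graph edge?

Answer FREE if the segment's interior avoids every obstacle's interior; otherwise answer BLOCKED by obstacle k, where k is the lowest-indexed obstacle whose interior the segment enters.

Obstacle 1 [(14,23) (17,13) (20,13) (24,14) (20,23)]:
  edge (14,23)–(17,13): clear
  edge (17,13)–(20,13): clear
  edge (20,13)–(24,14): clear
  edge (24,14)–(20,23): clear
  edge (20,23)–(14,23): clear
  midpoint (13,7) outside
  → clear
Obstacle 2 [(0,0) (11,6) (2,11)]:
  edge (0,0)–(11,6): clear
  edge (11,6)–(2,11): clear
  edge (2,11)–(0,0): clear
  midpoint (13,7) outside
  → clear
Obstacle 3 [(0,15) (7,15) (7,21) (6,24)]:
  edge (0,15)–(7,15): clear
  edge (7,15)–(7,21): clear
  edge (7,21)–(6,24): clear
  edge (6,24)–(0,15): clear
  midpoint (13,7) outside
  → clear
Obstacle 4 [(15,5) (23,6) (22,10) (20,11) (15,8)]:
  edge (15,5)–(23,6): clear
  edge (23,6)–(22,10): clear
  edge (22,10)–(20,11): clear
  edge (20,11)–(15,8): clear
  edge (15,8)–(15,5): clear
  midpoint (13,7) outside
  → clear

FREE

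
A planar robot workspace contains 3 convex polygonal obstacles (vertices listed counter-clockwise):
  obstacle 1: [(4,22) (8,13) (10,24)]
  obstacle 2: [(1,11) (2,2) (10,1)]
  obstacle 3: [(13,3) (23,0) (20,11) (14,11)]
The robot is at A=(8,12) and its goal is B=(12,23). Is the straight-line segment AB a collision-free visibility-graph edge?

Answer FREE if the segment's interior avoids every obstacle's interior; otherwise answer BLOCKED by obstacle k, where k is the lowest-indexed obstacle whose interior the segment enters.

FREE

Obstacle 1 [(4,22) (8,13) (10,24)]:
  edge (4,22)–(8,13): clear
  edge (8,13)–(10,24): clear
  edge (10,24)–(4,22): clear
  midpoint (10,35/2) outside
  → clear
Obstacle 2 [(1,11) (2,2) (10,1)]:
  edge (1,11)–(2,2): clear
  edge (2,2)–(10,1): clear
  edge (10,1)–(1,11): clear
  midpoint (10,35/2) outside
  → clear
Obstacle 3 [(13,3) (23,0) (20,11) (14,11)]:
  edge (13,3)–(23,0): clear
  edge (23,0)–(20,11): clear
  edge (20,11)–(14,11): clear
  edge (14,11)–(13,3): clear
  midpoint (10,35/2) outside
  → clear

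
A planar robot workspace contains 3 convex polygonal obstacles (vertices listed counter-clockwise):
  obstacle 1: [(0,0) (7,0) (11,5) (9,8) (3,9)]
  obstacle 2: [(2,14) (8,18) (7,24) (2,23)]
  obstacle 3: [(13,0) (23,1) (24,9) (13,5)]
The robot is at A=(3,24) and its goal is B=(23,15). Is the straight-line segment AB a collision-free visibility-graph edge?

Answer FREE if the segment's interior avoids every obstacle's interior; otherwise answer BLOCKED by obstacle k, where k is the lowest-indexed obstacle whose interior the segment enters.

BLOCKED by obstacle 2

Obstacle 1 [(0,0) (7,0) (11,5) (9,8) (3,9)]:
  edge (0,0)–(7,0): clear
  edge (7,0)–(11,5): clear
  edge (11,5)–(9,8): clear
  edge (9,8)–(3,9): clear
  edge (3,9)–(0,0): clear
  midpoint (13,39/2) outside
  → clear
Obstacle 2 [(2,14) (8,18) (7,24) (2,23)]:
  edge (2,14)–(8,18): clear
  edge (8,18)–(7,24): crosses AB
  edge (7,24)–(2,23): crosses AB
  edge (2,23)–(2,14): clear
  → BLOCKED
Obstacle 3 [(13,0) (23,1) (24,9) (13,5)]:
  edge (13,0)–(23,1): clear
  edge (23,1)–(24,9): clear
  edge (24,9)–(13,5): clear
  edge (13,5)–(13,0): clear
  midpoint (13,39/2) outside
  → clear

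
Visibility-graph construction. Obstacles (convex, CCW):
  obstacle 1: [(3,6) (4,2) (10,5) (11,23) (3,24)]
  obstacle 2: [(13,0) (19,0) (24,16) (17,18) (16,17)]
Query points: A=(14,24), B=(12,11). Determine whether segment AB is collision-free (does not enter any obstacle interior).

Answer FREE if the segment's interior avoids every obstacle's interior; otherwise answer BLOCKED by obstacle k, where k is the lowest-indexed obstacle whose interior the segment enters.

Obstacle 1 [(3,6) (4,2) (10,5) (11,23) (3,24)]:
  edge (3,6)–(4,2): clear
  edge (4,2)–(10,5): clear
  edge (10,5)–(11,23): clear
  edge (11,23)–(3,24): clear
  edge (3,24)–(3,6): clear
  midpoint (13,35/2) outside
  → clear
Obstacle 2 [(13,0) (19,0) (24,16) (17,18) (16,17)]:
  edge (13,0)–(19,0): clear
  edge (19,0)–(24,16): clear
  edge (24,16)–(17,18): clear
  edge (17,18)–(16,17): clear
  edge (16,17)–(13,0): clear
  midpoint (13,35/2) outside
  → clear

FREE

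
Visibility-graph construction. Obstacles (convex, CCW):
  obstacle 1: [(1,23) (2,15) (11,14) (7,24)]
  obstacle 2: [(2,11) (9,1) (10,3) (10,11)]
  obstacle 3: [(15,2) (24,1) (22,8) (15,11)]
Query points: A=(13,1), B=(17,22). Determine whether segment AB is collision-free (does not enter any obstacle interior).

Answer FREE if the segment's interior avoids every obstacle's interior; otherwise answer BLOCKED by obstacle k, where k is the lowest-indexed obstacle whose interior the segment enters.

Obstacle 1 [(1,23) (2,15) (11,14) (7,24)]:
  edge (1,23)–(2,15): clear
  edge (2,15)–(11,14): clear
  edge (11,14)–(7,24): clear
  edge (7,24)–(1,23): clear
  midpoint (15,23/2) outside
  → clear
Obstacle 2 [(2,11) (9,1) (10,3) (10,11)]:
  edge (2,11)–(9,1): clear
  edge (9,1)–(10,3): clear
  edge (10,3)–(10,11): clear
  edge (10,11)–(2,11): clear
  midpoint (15,23/2) outside
  → clear
Obstacle 3 [(15,2) (24,1) (22,8) (15,11)]:
  edge (15,2)–(24,1): clear
  edge (24,1)–(22,8): clear
  edge (22,8)–(15,11): clear
  edge (15,11)–(15,2): clear
  midpoint (15,23/2) outside
  → clear

FREE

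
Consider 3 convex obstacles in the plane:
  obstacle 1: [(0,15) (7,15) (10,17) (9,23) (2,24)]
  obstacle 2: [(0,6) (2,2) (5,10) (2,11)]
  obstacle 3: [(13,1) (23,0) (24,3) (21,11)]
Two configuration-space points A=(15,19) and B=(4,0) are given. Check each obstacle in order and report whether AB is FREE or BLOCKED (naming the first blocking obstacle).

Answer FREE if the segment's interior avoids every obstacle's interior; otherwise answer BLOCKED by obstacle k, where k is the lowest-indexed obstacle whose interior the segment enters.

FREE

Obstacle 1 [(0,15) (7,15) (10,17) (9,23) (2,24)]:
  edge (0,15)–(7,15): clear
  edge (7,15)–(10,17): clear
  edge (10,17)–(9,23): clear
  edge (9,23)–(2,24): clear
  edge (2,24)–(0,15): clear
  midpoint (19/2,19/2) outside
  → clear
Obstacle 2 [(0,6) (2,2) (5,10) (2,11)]:
  edge (0,6)–(2,2): clear
  edge (2,2)–(5,10): clear
  edge (5,10)–(2,11): clear
  edge (2,11)–(0,6): clear
  midpoint (19/2,19/2) outside
  → clear
Obstacle 3 [(13,1) (23,0) (24,3) (21,11)]:
  edge (13,1)–(23,0): clear
  edge (23,0)–(24,3): clear
  edge (24,3)–(21,11): clear
  edge (21,11)–(13,1): clear
  midpoint (19/2,19/2) outside
  → clear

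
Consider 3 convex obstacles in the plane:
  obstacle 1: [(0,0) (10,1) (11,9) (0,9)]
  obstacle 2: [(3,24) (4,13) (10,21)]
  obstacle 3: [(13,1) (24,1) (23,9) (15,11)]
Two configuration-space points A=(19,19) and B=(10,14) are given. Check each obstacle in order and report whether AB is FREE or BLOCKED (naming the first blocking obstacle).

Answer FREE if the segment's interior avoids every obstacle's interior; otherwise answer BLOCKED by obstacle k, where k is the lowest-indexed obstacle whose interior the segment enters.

FREE

Obstacle 1 [(0,0) (10,1) (11,9) (0,9)]:
  edge (0,0)–(10,1): clear
  edge (10,1)–(11,9): clear
  edge (11,9)–(0,9): clear
  edge (0,9)–(0,0): clear
  midpoint (29/2,33/2) outside
  → clear
Obstacle 2 [(3,24) (4,13) (10,21)]:
  edge (3,24)–(4,13): clear
  edge (4,13)–(10,21): clear
  edge (10,21)–(3,24): clear
  midpoint (29/2,33/2) outside
  → clear
Obstacle 3 [(13,1) (24,1) (23,9) (15,11)]:
  edge (13,1)–(24,1): clear
  edge (24,1)–(23,9): clear
  edge (23,9)–(15,11): clear
  edge (15,11)–(13,1): clear
  midpoint (29/2,33/2) outside
  → clear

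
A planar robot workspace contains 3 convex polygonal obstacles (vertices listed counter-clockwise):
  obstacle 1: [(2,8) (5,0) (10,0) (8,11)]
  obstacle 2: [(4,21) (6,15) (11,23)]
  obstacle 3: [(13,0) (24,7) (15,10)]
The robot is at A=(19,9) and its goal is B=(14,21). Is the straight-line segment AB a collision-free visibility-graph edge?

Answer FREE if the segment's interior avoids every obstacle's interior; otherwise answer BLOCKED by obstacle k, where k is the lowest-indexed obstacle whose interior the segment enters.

Obstacle 1 [(2,8) (5,0) (10,0) (8,11)]:
  edge (2,8)–(5,0): clear
  edge (5,0)–(10,0): clear
  edge (10,0)–(8,11): clear
  edge (8,11)–(2,8): clear
  midpoint (33/2,15) outside
  → clear
Obstacle 2 [(4,21) (6,15) (11,23)]:
  edge (4,21)–(6,15): clear
  edge (6,15)–(11,23): clear
  edge (11,23)–(4,21): clear
  midpoint (33/2,15) outside
  → clear
Obstacle 3 [(13,0) (24,7) (15,10)]:
  edge (13,0)–(24,7): clear
  edge (24,7)–(15,10): clear
  edge (15,10)–(13,0): clear
  midpoint (33/2,15) outside
  → clear

FREE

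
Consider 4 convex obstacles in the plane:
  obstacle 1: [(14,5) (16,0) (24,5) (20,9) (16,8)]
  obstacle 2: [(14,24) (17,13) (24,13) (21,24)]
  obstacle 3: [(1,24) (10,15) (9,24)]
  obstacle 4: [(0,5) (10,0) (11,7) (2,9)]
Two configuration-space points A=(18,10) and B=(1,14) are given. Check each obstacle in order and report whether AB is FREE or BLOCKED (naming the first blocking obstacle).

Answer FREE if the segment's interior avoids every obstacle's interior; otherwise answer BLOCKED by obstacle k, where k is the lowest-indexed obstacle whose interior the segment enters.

Obstacle 1 [(14,5) (16,0) (24,5) (20,9) (16,8)]:
  edge (14,5)–(16,0): clear
  edge (16,0)–(24,5): clear
  edge (24,5)–(20,9): clear
  edge (20,9)–(16,8): clear
  edge (16,8)–(14,5): clear
  midpoint (19/2,12) outside
  → clear
Obstacle 2 [(14,24) (17,13) (24,13) (21,24)]:
  edge (14,24)–(17,13): clear
  edge (17,13)–(24,13): clear
  edge (24,13)–(21,24): clear
  edge (21,24)–(14,24): clear
  midpoint (19/2,12) outside
  → clear
Obstacle 3 [(1,24) (10,15) (9,24)]:
  edge (1,24)–(10,15): clear
  edge (10,15)–(9,24): clear
  edge (9,24)–(1,24): clear
  midpoint (19/2,12) outside
  → clear
Obstacle 4 [(0,5) (10,0) (11,7) (2,9)]:
  edge (0,5)–(10,0): clear
  edge (10,0)–(11,7): clear
  edge (11,7)–(2,9): clear
  edge (2,9)–(0,5): clear
  midpoint (19/2,12) outside
  → clear

FREE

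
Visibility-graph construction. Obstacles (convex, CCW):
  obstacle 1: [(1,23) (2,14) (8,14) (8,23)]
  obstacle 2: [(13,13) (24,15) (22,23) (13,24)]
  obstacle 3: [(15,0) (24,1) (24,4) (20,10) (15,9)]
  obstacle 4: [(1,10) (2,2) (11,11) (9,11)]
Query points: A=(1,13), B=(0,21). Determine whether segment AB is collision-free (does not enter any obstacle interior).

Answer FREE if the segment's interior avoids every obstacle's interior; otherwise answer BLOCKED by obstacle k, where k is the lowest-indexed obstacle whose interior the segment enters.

Obstacle 1 [(1,23) (2,14) (8,14) (8,23)]:
  edge (1,23)–(2,14): clear
  edge (2,14)–(8,14): clear
  edge (8,14)–(8,23): clear
  edge (8,23)–(1,23): clear
  midpoint (1/2,17) outside
  → clear
Obstacle 2 [(13,13) (24,15) (22,23) (13,24)]:
  edge (13,13)–(24,15): clear
  edge (24,15)–(22,23): clear
  edge (22,23)–(13,24): clear
  edge (13,24)–(13,13): clear
  midpoint (1/2,17) outside
  → clear
Obstacle 3 [(15,0) (24,1) (24,4) (20,10) (15,9)]:
  edge (15,0)–(24,1): clear
  edge (24,1)–(24,4): clear
  edge (24,4)–(20,10): clear
  edge (20,10)–(15,9): clear
  edge (15,9)–(15,0): clear
  midpoint (1/2,17) outside
  → clear
Obstacle 4 [(1,10) (2,2) (11,11) (9,11)]:
  edge (1,10)–(2,2): clear
  edge (2,2)–(11,11): clear
  edge (11,11)–(9,11): clear
  edge (9,11)–(1,10): clear
  midpoint (1/2,17) outside
  → clear

FREE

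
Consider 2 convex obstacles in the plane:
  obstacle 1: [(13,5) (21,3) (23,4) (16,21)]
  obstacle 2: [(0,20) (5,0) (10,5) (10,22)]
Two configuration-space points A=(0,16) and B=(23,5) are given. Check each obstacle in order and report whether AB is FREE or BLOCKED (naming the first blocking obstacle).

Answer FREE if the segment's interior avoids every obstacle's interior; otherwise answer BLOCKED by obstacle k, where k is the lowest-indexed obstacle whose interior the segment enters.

Obstacle 1 [(13,5) (21,3) (23,4) (16,21)]:
  edge (13,5)–(21,3): clear
  edge (21,3)–(23,4): clear
  edge (23,4)–(16,21): crosses AB
  edge (16,21)–(13,5): crosses AB
  → BLOCKED
Obstacle 2 [(0,20) (5,0) (10,5) (10,22)]:
  edge (0,20)–(5,0): crosses AB
  edge (5,0)–(10,5): clear
  edge (10,5)–(10,22): crosses AB
  edge (10,22)–(0,20): clear
  → BLOCKED

BLOCKED by obstacle 1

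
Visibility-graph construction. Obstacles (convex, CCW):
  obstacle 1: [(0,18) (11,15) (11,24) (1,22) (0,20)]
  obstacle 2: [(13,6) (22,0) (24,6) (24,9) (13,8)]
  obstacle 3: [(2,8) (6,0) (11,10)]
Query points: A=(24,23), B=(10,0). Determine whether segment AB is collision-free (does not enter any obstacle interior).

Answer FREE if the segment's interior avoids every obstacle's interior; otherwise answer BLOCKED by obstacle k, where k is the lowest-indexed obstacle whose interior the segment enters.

Obstacle 1 [(0,18) (11,15) (11,24) (1,22) (0,20)]:
  edge (0,18)–(11,15): clear
  edge (11,15)–(11,24): clear
  edge (11,24)–(1,22): clear
  edge (1,22)–(0,20): clear
  edge (0,20)–(0,18): clear
  midpoint (17,23/2) outside
  → clear
Obstacle 2 [(13,6) (22,0) (24,6) (24,9) (13,8)]:
  edge (13,6)–(22,0): crosses AB
  edge (22,0)–(24,6): clear
  edge (24,6)–(24,9): clear
  edge (24,9)–(13,8): crosses AB
  edge (13,8)–(13,6): clear
  → BLOCKED
Obstacle 3 [(2,8) (6,0) (11,10)]:
  edge (2,8)–(6,0): clear
  edge (6,0)–(11,10): clear
  edge (11,10)–(2,8): clear
  midpoint (17,23/2) outside
  → clear

BLOCKED by obstacle 2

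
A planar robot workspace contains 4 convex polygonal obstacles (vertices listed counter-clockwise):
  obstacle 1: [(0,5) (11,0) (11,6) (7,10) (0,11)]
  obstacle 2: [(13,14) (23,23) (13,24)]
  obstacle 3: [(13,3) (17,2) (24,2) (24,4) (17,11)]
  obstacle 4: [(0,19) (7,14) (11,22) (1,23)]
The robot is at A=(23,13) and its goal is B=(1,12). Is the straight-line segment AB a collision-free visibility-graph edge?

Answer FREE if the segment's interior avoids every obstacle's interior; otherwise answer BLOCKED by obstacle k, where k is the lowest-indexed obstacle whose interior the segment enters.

Obstacle 1 [(0,5) (11,0) (11,6) (7,10) (0,11)]:
  edge (0,5)–(11,0): clear
  edge (11,0)–(11,6): clear
  edge (11,6)–(7,10): clear
  edge (7,10)–(0,11): clear
  edge (0,11)–(0,5): clear
  midpoint (12,25/2) outside
  → clear
Obstacle 2 [(13,14) (23,23) (13,24)]:
  edge (13,14)–(23,23): clear
  edge (23,23)–(13,24): clear
  edge (13,24)–(13,14): clear
  midpoint (12,25/2) outside
  → clear
Obstacle 3 [(13,3) (17,2) (24,2) (24,4) (17,11)]:
  edge (13,3)–(17,2): clear
  edge (17,2)–(24,2): clear
  edge (24,2)–(24,4): clear
  edge (24,4)–(17,11): clear
  edge (17,11)–(13,3): clear
  midpoint (12,25/2) outside
  → clear
Obstacle 4 [(0,19) (7,14) (11,22) (1,23)]:
  edge (0,19)–(7,14): clear
  edge (7,14)–(11,22): clear
  edge (11,22)–(1,23): clear
  edge (1,23)–(0,19): clear
  midpoint (12,25/2) outside
  → clear

FREE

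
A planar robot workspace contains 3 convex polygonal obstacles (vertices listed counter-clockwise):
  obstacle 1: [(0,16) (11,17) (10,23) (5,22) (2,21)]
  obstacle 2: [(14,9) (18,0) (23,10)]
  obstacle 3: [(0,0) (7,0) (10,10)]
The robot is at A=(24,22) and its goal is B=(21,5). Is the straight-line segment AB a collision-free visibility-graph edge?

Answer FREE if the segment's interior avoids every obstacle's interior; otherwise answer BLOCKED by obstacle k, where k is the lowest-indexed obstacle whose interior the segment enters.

BLOCKED by obstacle 2

Obstacle 1 [(0,16) (11,17) (10,23) (5,22) (2,21)]:
  edge (0,16)–(11,17): clear
  edge (11,17)–(10,23): clear
  edge (10,23)–(5,22): clear
  edge (5,22)–(2,21): clear
  edge (2,21)–(0,16): clear
  midpoint (45/2,27/2) outside
  → clear
Obstacle 2 [(14,9) (18,0) (23,10)]:
  edge (14,9)–(18,0): clear
  edge (18,0)–(23,10): crosses AB
  edge (23,10)–(14,9): crosses AB
  → BLOCKED
Obstacle 3 [(0,0) (7,0) (10,10)]:
  edge (0,0)–(7,0): clear
  edge (7,0)–(10,10): clear
  edge (10,10)–(0,0): clear
  midpoint (45/2,27/2) outside
  → clear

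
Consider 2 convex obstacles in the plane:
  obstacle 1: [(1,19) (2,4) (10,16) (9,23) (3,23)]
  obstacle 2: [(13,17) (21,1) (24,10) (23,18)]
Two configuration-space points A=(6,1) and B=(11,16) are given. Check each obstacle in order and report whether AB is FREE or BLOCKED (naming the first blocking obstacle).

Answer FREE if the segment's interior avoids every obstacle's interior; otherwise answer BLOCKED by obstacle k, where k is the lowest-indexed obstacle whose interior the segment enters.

FREE

Obstacle 1 [(1,19) (2,4) (10,16) (9,23) (3,23)]:
  edge (1,19)–(2,4): clear
  edge (2,4)–(10,16): clear
  edge (10,16)–(9,23): clear
  edge (9,23)–(3,23): clear
  edge (3,23)–(1,19): clear
  midpoint (17/2,17/2) outside
  → clear
Obstacle 2 [(13,17) (21,1) (24,10) (23,18)]:
  edge (13,17)–(21,1): clear
  edge (21,1)–(24,10): clear
  edge (24,10)–(23,18): clear
  edge (23,18)–(13,17): clear
  midpoint (17/2,17/2) outside
  → clear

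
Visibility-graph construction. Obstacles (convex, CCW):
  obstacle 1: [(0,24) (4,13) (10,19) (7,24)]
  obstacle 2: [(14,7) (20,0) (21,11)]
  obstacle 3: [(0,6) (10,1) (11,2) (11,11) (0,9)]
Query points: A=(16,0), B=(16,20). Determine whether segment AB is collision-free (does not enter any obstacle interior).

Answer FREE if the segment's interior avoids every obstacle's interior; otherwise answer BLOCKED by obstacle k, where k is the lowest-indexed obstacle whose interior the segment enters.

BLOCKED by obstacle 2

Obstacle 1 [(0,24) (4,13) (10,19) (7,24)]:
  edge (0,24)–(4,13): clear
  edge (4,13)–(10,19): clear
  edge (10,19)–(7,24): clear
  edge (7,24)–(0,24): clear
  midpoint (16,10) outside
  → clear
Obstacle 2 [(14,7) (20,0) (21,11)]:
  edge (14,7)–(20,0): crosses AB
  edge (20,0)–(21,11): clear
  edge (21,11)–(14,7): crosses AB
  → BLOCKED
Obstacle 3 [(0,6) (10,1) (11,2) (11,11) (0,9)]:
  edge (0,6)–(10,1): clear
  edge (10,1)–(11,2): clear
  edge (11,2)–(11,11): clear
  edge (11,11)–(0,9): clear
  edge (0,9)–(0,6): clear
  midpoint (16,10) outside
  → clear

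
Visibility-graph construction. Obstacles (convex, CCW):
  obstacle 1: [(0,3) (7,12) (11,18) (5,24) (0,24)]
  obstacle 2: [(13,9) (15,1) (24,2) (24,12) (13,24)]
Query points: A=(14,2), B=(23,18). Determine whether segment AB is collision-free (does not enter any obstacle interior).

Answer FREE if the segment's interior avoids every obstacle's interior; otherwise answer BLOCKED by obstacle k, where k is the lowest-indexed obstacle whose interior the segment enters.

BLOCKED by obstacle 2

Obstacle 1 [(0,3) (7,12) (11,18) (5,24) (0,24)]:
  edge (0,3)–(7,12): clear
  edge (7,12)–(11,18): clear
  edge (11,18)–(5,24): clear
  edge (5,24)–(0,24): clear
  edge (0,24)–(0,3): clear
  midpoint (37/2,10) outside
  → clear
Obstacle 2 [(13,9) (15,1) (24,2) (24,12) (13,24)]:
  edge (13,9)–(15,1): crosses AB
  edge (15,1)–(24,2): clear
  edge (24,2)–(24,12): clear
  edge (24,12)–(13,24): crosses AB
  edge (13,24)–(13,9): clear
  → BLOCKED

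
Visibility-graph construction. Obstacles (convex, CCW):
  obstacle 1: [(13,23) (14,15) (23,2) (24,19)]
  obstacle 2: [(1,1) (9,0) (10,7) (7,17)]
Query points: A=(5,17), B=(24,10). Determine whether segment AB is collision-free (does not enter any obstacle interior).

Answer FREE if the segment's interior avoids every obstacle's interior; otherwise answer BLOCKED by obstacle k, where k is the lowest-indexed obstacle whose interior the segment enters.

BLOCKED by obstacle 1

Obstacle 1 [(13,23) (14,15) (23,2) (24,19)]:
  edge (13,23)–(14,15): clear
  edge (14,15)–(23,2): crosses AB
  edge (23,2)–(24,19): crosses AB
  edge (24,19)–(13,23): clear
  → BLOCKED
Obstacle 2 [(1,1) (9,0) (10,7) (7,17)]:
  edge (1,1)–(9,0): clear
  edge (9,0)–(10,7): clear
  edge (10,7)–(7,17): crosses AB
  edge (7,17)–(1,1): crosses AB
  → BLOCKED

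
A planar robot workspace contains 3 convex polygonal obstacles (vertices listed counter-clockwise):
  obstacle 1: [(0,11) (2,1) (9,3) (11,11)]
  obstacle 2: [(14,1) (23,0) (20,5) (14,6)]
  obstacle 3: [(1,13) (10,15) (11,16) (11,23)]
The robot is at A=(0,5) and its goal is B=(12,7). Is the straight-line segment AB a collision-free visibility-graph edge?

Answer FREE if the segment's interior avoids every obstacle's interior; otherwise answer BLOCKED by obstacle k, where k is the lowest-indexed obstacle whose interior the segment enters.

Obstacle 1 [(0,11) (2,1) (9,3) (11,11)]:
  edge (0,11)–(2,1): crosses AB
  edge (2,1)–(9,3): clear
  edge (9,3)–(11,11): crosses AB
  edge (11,11)–(0,11): clear
  → BLOCKED
Obstacle 2 [(14,1) (23,0) (20,5) (14,6)]:
  edge (14,1)–(23,0): clear
  edge (23,0)–(20,5): clear
  edge (20,5)–(14,6): clear
  edge (14,6)–(14,1): clear
  midpoint (6,6) outside
  → clear
Obstacle 3 [(1,13) (10,15) (11,16) (11,23)]:
  edge (1,13)–(10,15): clear
  edge (10,15)–(11,16): clear
  edge (11,16)–(11,23): clear
  edge (11,23)–(1,13): clear
  midpoint (6,6) outside
  → clear

BLOCKED by obstacle 1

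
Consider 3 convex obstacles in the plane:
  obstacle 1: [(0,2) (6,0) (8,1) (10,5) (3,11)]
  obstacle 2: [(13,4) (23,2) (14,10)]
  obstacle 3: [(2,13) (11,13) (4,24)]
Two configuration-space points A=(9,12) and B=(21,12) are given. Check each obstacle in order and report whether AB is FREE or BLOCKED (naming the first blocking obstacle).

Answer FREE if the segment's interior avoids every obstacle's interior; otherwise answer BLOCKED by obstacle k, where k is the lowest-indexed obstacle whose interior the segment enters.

Obstacle 1 [(0,2) (6,0) (8,1) (10,5) (3,11)]:
  edge (0,2)–(6,0): clear
  edge (6,0)–(8,1): clear
  edge (8,1)–(10,5): clear
  edge (10,5)–(3,11): clear
  edge (3,11)–(0,2): clear
  midpoint (15,12) outside
  → clear
Obstacle 2 [(13,4) (23,2) (14,10)]:
  edge (13,4)–(23,2): clear
  edge (23,2)–(14,10): clear
  edge (14,10)–(13,4): clear
  midpoint (15,12) outside
  → clear
Obstacle 3 [(2,13) (11,13) (4,24)]:
  edge (2,13)–(11,13): clear
  edge (11,13)–(4,24): clear
  edge (4,24)–(2,13): clear
  midpoint (15,12) outside
  → clear

FREE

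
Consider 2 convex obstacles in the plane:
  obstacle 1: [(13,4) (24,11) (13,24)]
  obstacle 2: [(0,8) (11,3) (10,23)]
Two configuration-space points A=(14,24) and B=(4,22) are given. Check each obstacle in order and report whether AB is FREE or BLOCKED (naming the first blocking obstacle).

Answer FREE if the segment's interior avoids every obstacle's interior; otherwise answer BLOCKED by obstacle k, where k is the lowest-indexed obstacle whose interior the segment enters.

BLOCKED by obstacle 1

Obstacle 1 [(13,4) (24,11) (13,24)]:
  edge (13,4)–(24,11): clear
  edge (24,11)–(13,24): crosses AB
  edge (13,24)–(13,4): crosses AB
  → BLOCKED
Obstacle 2 [(0,8) (11,3) (10,23)]:
  edge (0,8)–(11,3): clear
  edge (11,3)–(10,23): clear
  edge (10,23)–(0,8): clear
  midpoint (9,23) outside
  → clear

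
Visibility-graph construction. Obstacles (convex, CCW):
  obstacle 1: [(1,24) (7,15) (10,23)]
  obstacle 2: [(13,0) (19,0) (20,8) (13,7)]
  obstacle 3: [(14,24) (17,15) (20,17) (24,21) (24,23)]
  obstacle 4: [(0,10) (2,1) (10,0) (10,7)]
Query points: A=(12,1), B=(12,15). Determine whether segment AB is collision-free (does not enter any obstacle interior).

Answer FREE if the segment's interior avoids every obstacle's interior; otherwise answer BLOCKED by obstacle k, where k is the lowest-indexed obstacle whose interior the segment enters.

Obstacle 1 [(1,24) (7,15) (10,23)]:
  edge (1,24)–(7,15): clear
  edge (7,15)–(10,23): clear
  edge (10,23)–(1,24): clear
  midpoint (12,8) outside
  → clear
Obstacle 2 [(13,0) (19,0) (20,8) (13,7)]:
  edge (13,0)–(19,0): clear
  edge (19,0)–(20,8): clear
  edge (20,8)–(13,7): clear
  edge (13,7)–(13,0): clear
  midpoint (12,8) outside
  → clear
Obstacle 3 [(14,24) (17,15) (20,17) (24,21) (24,23)]:
  edge (14,24)–(17,15): clear
  edge (17,15)–(20,17): clear
  edge (20,17)–(24,21): clear
  edge (24,21)–(24,23): clear
  edge (24,23)–(14,24): clear
  midpoint (12,8) outside
  → clear
Obstacle 4 [(0,10) (2,1) (10,0) (10,7)]:
  edge (0,10)–(2,1): clear
  edge (2,1)–(10,0): clear
  edge (10,0)–(10,7): clear
  edge (10,7)–(0,10): clear
  midpoint (12,8) outside
  → clear

FREE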